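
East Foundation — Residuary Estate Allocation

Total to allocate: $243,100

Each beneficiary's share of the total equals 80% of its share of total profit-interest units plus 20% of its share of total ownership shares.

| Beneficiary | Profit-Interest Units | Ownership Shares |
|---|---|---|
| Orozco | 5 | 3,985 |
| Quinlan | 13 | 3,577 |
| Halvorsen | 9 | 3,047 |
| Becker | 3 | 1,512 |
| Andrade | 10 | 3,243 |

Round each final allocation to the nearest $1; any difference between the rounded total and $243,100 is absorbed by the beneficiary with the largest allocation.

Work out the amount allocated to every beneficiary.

Orozco: $36,921 | Quinlan: $74,525 | Halvorsen: $53,400 | Becker: $19,371 | Andrade: $58,883

Totals — profit-interest units 40, ownership shares 15,364.
Composite weights (80% profit-interest units + 20% ownership shares): Orozco 0.1519; Quinlan 0.3066; Halvorsen 0.2197; Becker 0.0797; Andrade 0.2422.
Raw shares: Orozco 36,920.69; Quinlan 74,525.56; Halvorsen 53,400.35; Becker 19,370.79; Andrade 58,882.60.
After rounding ($1): Orozco $36,921; Quinlan $74,526; Halvorsen $53,400; Becker $19,371; Andrade $58,883. Sum = $243,101.
Difference $243,100 − $243,101 = −$1 applied to largest allocation (Quinlan): Quinlan becomes $74,525.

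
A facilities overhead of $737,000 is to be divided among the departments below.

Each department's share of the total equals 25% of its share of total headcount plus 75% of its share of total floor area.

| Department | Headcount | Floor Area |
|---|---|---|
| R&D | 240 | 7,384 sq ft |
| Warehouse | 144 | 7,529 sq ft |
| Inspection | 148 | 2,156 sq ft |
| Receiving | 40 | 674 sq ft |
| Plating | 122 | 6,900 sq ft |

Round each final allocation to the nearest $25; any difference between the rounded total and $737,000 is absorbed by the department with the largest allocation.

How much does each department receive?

R&D: $229,350; Warehouse: $207,100; Inspection: $87,650; Receiving: $25,750; Plating: $187,150

Headcount total 694; floor area total 24,643.
Composite weights (25% headcount + 75% floor area): R&D 0.3112; Warehouse 0.2810; Inspection 0.1189; Receiving 0.0349; Plating 0.2539.
Raw shares: R&D 229,342.95; Warehouse 207,108.31; Inspection 87,652.24; Receiving 25,737.62; Plating 187,158.87.
Rounded to nearest $25: R&D $229,350; Warehouse $207,100; Inspection $87,650; Receiving $25,750; Plating $187,150. Sum = $737,000.
Rounded total matches; no reconciliation needed.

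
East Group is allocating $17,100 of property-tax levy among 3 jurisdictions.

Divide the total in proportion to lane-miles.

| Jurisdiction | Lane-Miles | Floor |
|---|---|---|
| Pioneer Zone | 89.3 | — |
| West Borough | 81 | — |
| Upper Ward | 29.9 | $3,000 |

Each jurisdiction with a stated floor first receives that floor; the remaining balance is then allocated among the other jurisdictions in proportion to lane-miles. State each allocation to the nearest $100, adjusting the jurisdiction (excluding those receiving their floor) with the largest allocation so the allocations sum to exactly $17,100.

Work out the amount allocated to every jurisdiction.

Pioneer Zone: $7,400 · West Borough: $6,700 · Upper Ward: $3,000

Minimums first: Upper Ward $3,000. Remaining pool $14,100.
Remaining pool split over remaining lane-miles 170.3: Pioneer Zone 7,393.60 → $7,400; West Borough 6,706.40 → $6,700.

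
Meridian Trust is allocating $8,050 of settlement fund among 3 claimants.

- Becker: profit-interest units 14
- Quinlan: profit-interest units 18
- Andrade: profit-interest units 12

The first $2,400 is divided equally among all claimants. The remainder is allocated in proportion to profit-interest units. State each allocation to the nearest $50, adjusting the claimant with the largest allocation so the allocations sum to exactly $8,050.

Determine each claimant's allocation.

$2,400 shared equally gives $800 per claimant.
Remainder $5,650 by profit-interest units (total 44): Becker 1,797.73 → $1,800; Quinlan 2,311.36 → $2,300; Andrade 1,540.91 → $1,550.
Totals: Becker $800 + $1,800 = $2,600; Quinlan $800 + $2,300 = $3,100; Andrade $800 + $1,550 = $2,350.

Becker: $2,600 · Quinlan: $3,100 · Andrade: $2,350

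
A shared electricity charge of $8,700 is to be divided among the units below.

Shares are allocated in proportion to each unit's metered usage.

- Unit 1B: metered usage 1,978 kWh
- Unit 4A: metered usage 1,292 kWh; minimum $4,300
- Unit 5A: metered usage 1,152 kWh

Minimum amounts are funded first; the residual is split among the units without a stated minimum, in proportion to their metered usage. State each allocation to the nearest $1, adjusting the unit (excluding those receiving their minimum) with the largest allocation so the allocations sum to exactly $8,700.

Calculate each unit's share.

Minimums first: Unit 4A $4,300. Balance $4,400.
Balance split over remaining metered usage 3,130: Unit 1B 2,780.58 → $2,781; Unit 5A 1,619.42 → $1,619.

Unit 1B: $2,781; Unit 4A: $4,300; Unit 5A: $1,619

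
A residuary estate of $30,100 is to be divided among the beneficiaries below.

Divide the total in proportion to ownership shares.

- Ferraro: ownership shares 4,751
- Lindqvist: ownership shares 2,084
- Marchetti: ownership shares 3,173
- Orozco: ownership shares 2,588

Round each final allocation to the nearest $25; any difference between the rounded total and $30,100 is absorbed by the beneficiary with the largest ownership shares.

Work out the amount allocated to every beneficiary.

Combined ownership shares = 12,596.
Proportional shares: Ferraro 4,751/12,596 × $30,100 = 11,353.22; Lindqvist 2,084/12,596 × $30,100 = 4,980.03; Marchetti 3,173/12,596 × $30,100 = 7,582.35; Orozco 2,588/12,596 × $30,100 = 6,184.41.
After rounding ($25): Ferraro $11,350; Lindqvist $4,975; Marchetti $7,575; Orozco $6,175. Sum = $30,075.
Difference $30,100 − $30,075 = +$25 applied to largest ownership shares (Ferraro): Ferraro becomes $11,375.

Ferraro: $11,375; Lindqvist: $4,975; Marchetti: $7,575; Orozco: $6,175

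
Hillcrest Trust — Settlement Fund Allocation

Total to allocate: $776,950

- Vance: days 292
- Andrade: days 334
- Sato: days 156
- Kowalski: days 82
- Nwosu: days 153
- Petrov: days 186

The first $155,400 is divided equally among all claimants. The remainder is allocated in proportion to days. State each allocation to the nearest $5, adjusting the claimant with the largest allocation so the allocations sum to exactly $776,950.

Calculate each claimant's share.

Vance: $176,765 | Andrade: $198,470 | Sato: $106,500 | Kowalski: $68,265 | Nwosu: $104,950 | Petrov: $122,000

First tranche $155,400 split equally: $25,900 each.
Remainder $621,550 by days (total 1,203): Vance 150,866.67 → $150,865; Andrade 172,566.67 → $172,565; Sato 80,600.00 → $80,600; Kowalski 42,366.67 → $42,365; Nwosu 79,050.00 → $79,050; Petrov 96,100.00 → $96,100.
Rounding difference +$5 on remainder applied to Andrade.
Totals: Vance $25,900 + $150,865 = $176,765; Andrade $25,900 + $172,570 = $198,470; Sato $25,900 + $80,600 = $106,500; Kowalski $25,900 + $42,365 = $68,265; Nwosu $25,900 + $79,050 = $104,950; Petrov $25,900 + $96,100 = $122,000.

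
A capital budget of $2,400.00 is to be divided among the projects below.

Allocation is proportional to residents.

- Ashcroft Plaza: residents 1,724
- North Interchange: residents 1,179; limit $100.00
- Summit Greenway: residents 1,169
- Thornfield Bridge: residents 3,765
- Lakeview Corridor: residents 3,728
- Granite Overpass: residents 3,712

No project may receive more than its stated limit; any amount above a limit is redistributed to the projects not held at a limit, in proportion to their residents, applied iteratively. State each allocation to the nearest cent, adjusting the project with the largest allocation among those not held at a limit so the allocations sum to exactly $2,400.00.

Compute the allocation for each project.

Combined residents = 15,277.
Unconstrained shares: Ashcroft Plaza 270.8385; North Interchange 185.2196; Summit Greenway 183.6486; Thornfield Bridge 591.4774; Lakeview Corridor 585.6647; Granite Overpass 583.1511.
Held at cap: North Interchange ($100.00); balance $2,300.00 reallocated over remaining residents 14,098.
Redistributed shares: Ashcroft Plaza 281.2598 → $281.26; Summit Greenway 190.714995 → $190.71; Thornfield Bridge 614.2361 → $614.24; Lakeview Corridor 608.1997 → $608.20; Granite Overpass 605.5894 → $605.59.

Ashcroft Plaza: $281.26 · North Interchange: $100.00 · Summit Greenway: $190.71 · Thornfield Bridge: $614.24 · Lakeview Corridor: $608.20 · Granite Overpass: $605.59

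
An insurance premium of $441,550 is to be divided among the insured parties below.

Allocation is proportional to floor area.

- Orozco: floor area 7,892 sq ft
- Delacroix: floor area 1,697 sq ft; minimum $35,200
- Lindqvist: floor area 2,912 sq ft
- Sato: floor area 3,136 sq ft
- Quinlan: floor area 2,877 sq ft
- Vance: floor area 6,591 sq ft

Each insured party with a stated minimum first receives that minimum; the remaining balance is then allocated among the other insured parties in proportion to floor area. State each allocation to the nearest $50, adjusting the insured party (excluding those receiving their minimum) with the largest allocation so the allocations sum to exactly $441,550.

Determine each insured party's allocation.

Orozco: $137,000 | Delacroix: $35,200 | Lindqvist: $50,550 | Sato: $54,450 | Quinlan: $49,950 | Vance: $114,400

Guaranteed amounts: Delacroix $35,200. Balance $406,350.
Balance split over remaining floor area 23,408: Orozco 137,000.78 → $137,000; Lindqvist 50,550.72 → $50,550; Sato 54,439.23 → $54,450; Quinlan 49,943.14 → $49,950; Vance 114,416.13 → $114,400.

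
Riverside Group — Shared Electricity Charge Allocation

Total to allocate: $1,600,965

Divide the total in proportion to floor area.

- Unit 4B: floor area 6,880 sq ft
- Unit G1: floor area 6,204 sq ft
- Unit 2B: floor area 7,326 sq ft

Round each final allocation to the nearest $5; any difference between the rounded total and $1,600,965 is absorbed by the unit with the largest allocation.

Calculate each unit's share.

Combined floor area = 20,410.
Pro-rata amounts: Unit 4B 6,880/20,410 × $1,600,965 = 539,668.75; Unit G1 6,204/20,410 × $1,600,965 = 486,643.16; Unit 2B 7,326/20,410 × $1,600,965 = 574,653.09.
Rounded to nearest $5: Unit 4B $539,670; Unit G1 $486,645; Unit 2B $574,655. Sum = $1,600,970.
Difference $1,600,965 − $1,600,970 = −$5 applied to largest allocation (Unit 2B): Unit 2B becomes $574,650.

Unit 4B: $539,670 | Unit G1: $486,645 | Unit 2B: $574,650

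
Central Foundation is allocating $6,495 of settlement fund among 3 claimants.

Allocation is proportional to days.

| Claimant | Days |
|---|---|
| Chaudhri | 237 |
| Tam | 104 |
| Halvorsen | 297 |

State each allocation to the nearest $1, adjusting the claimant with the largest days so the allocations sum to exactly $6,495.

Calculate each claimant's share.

Total days = 638.
Raw shares: Chaudhri 237/638 × $6,495 = 2,412.72; Tam 104/638 × $6,495 = 1,058.75; Halvorsen 297/638 × $6,495 = 3,023.53.
At nearest $1: Chaudhri $2,413; Tam $1,059; Halvorsen $3,024. Sum = $6,496.
Difference $6,495 − $6,496 = −$1 applied to largest days (Halvorsen): Halvorsen becomes $3,023.

Chaudhri: $2,413 · Tam: $1,059 · Halvorsen: $3,023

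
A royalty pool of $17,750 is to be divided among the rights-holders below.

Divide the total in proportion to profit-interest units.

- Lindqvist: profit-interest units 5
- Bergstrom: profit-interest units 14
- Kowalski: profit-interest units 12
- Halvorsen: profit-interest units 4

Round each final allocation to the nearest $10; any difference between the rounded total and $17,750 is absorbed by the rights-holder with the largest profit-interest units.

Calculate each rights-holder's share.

Total profit-interest units = 35.
Unrounded shares: Lindqvist 5/35 × $17,750 = 2,535.71; Bergstrom 14/35 × $17,750 = 7,100.00; Kowalski 12/35 × $17,750 = 6,085.71; Halvorsen 4/35 × $17,750 = 2,028.57.
Rounded to nearest $10: Lindqvist $2,540; Bergstrom $7,100; Kowalski $6,090; Halvorsen $2,030. Sum = $17,760.
Difference $17,750 − $17,760 = −$10 applied to largest profit-interest units (Bergstrom): Bergstrom becomes $7,090.

Lindqvist: $2,540 | Bergstrom: $7,090 | Kowalski: $6,090 | Halvorsen: $2,030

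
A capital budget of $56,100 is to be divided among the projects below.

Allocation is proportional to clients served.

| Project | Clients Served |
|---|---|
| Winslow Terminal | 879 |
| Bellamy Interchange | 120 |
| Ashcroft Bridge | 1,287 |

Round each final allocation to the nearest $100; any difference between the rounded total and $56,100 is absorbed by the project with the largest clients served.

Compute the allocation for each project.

Winslow Terminal: $21,600; Bellamy Interchange: $2,900; Ashcroft Bridge: $31,600

Combined clients served = 879 + 120 + 1,287 = 2,286.
Unrounded shares: Winslow Terminal 21,571.26; Bellamy Interchange 2,944.88; Ashcroft Bridge 31,583.86.
After rounding ($100): Winslow Terminal $21,600; Bellamy Interchange $2,900; Ashcroft Bridge $31,600. Sum = $56,100.
Sum already equals the total — no adjustment.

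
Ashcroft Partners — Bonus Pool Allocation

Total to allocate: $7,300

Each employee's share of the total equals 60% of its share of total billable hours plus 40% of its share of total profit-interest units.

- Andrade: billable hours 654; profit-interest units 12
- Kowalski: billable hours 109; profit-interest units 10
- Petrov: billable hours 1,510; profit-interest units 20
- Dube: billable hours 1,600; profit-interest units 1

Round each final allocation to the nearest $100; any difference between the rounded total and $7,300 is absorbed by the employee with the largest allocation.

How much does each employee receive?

Andrade: $1,600; Kowalski: $800; Petrov: $3,000; Dube: $1,900

Totals — billable hours 3,873, profit-interest units 43.
Blended shares (60% billable hours + 40% profit-interest units): Andrade 0.2129; Kowalski 0.1099; Petrov 0.4200; Dube 0.2572.
Proportional shares: Andrade 1,554.50; Kowalski 802.34; Petrov 3,065.81; Dube 1,877.36.
Rounded to nearest $100: Andrade $1,600; Kowalski $800; Petrov $3,100; Dube $1,900. Sum = $7,400.
Difference $7,300 − $7,400 = −$100 applied to largest allocation (Petrov): Petrov becomes $3,000.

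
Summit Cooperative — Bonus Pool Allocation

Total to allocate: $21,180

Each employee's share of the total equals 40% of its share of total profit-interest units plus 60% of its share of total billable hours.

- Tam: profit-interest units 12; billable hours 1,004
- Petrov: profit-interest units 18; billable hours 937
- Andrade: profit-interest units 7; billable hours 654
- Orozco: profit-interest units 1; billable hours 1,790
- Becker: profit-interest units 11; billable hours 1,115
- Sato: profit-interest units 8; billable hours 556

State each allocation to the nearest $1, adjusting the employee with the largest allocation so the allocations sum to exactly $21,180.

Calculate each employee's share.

Tam: $3,890 · Petrov: $4,641 · Andrade: $2,413 · Orozco: $3,905 · Becker: $3,975 · Sato: $2,356

Profit-interest units total 57; billable hours total 6,056.
Composite weights (40% profit-interest units + 60% billable hours): Tam 0.1837; Petrov 0.2191; Andrade 0.1139; Orozco 0.1844; Becker 0.1877; Sato 0.1112.
Pro-rata amounts: Tam 3,890.39; Petrov 4,641.58; Andrade 2,412.78; Orozco 3,904.79; Becker 3,974.68; Sato 2,355.77.
Rounded to nearest $1: Tam $3,890; Petrov $4,642; Andrade $2,413; Orozco $3,905; Becker $3,975; Sato $2,356. Sum = $21,181.
Difference $21,180 − $21,181 = −$1 applied to largest allocation (Petrov): Petrov becomes $4,641.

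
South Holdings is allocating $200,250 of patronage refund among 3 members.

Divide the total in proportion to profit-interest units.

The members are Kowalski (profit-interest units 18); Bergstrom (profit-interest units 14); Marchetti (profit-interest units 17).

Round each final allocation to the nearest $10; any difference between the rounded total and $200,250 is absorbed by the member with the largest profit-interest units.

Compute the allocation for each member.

Profit-interest units total: 49.
Proportional shares: Kowalski 18/49 × $200,250 = 73,561.22; Bergstrom 14/49 × $200,250 = 57,214.29; Marchetti 17/49 × $200,250 = 69,474.49.
Rounded to nearest $10: Kowalski $73,560; Bergstrom $57,210; Marchetti $69,470. Sum = $200,240.
Difference $200,250 − $200,240 = +$10 applied to largest profit-interest units (Kowalski): Kowalski becomes $73,570.

Kowalski: $73,570; Bergstrom: $57,210; Marchetti: $69,470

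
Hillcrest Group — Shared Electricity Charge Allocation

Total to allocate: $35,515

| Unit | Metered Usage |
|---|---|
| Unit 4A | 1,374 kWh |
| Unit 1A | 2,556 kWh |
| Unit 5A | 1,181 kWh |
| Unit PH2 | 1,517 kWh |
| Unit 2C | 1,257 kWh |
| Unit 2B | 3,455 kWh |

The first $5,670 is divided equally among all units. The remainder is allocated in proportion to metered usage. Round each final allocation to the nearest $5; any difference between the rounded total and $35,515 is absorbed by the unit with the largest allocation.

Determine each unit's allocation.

$5,670 shared equally gives $945 per unit.
Remainder $29,845 by metered usage (total 11,340): Unit 4A 3,616.14 → $3,615; Unit 1A 6,726.97 → $6,725; Unit 5A 3,108.20 → $3,110; Unit PH2 3,992.49 → $3,990; Unit 2C 3,308.22 → $3,310; Unit 2B 9,092.99 → $9,095.
Totals: Unit 4A $945 + $3,615 = $4,560; Unit 1A $945 + $6,725 = $7,670; Unit 5A $945 + $3,110 = $4,055; Unit PH2 $945 + $3,990 = $4,935; Unit 2C $945 + $3,310 = $4,255; Unit 2B $945 + $9,095 = $10,040.

Unit 4A: $4,560 · Unit 1A: $7,670 · Unit 5A: $4,055 · Unit PH2: $4,935 · Unit 2C: $4,255 · Unit 2B: $10,040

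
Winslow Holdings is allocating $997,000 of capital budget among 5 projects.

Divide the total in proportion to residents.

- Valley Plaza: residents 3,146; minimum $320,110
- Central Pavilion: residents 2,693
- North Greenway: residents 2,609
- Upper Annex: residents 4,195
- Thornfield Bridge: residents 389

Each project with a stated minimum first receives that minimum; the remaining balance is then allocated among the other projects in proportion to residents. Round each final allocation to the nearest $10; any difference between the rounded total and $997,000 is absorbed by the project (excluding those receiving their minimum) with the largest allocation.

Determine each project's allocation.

Minimums first: Valley Plaza $320,110. Remaining pool $676,890.
Remaining pool split over remaining residents 9,886: Central Pavilion 184,388.51 → $184,390; North Greenway 178,637.06 → $178,640; Upper Annex 287,229.77 → $287,230; Thornfield Bridge 26,634.66 → $26,630.

Valley Plaza: $320,110; Central Pavilion: $184,390; North Greenway: $178,640; Upper Annex: $287,230; Thornfield Bridge: $26,630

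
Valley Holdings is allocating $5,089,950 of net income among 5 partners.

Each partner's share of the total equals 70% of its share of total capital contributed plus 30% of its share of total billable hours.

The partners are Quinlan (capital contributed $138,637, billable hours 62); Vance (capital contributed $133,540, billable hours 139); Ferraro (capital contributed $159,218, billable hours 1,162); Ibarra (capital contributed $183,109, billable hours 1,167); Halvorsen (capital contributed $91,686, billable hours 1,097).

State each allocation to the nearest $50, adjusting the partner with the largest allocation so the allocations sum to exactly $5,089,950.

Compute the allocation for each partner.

Quinlan: $725,550 | Vance: $732,250 | Ferraro: $1,292,500 | Ibarra: $1,415,200 | Halvorsen: $924,450

Totals — capital contributed 706,190, billable hours 3,627.
Combined weights (70% capital contributed + 30% billable hours): Quinlan 0.1426; Vance 0.1439; Ferraro 0.2539; Ibarra 0.2780; Halvorsen 0.1816.
Raw shares: Quinlan 725,572.39; Vance 732,273.70; Ferraro 1,292,515.89; Ibarra 1,415,159.01; Halvorsen 924,429.01.
Rounded to nearest $50: Quinlan $725,550; Vance $732,250; Ferraro $1,292,500; Ibarra $1,415,150; Halvorsen $924,450. Sum = $5,089,900.
Difference $5,089,950 − $5,089,900 = +$50 applied to largest allocation (Ibarra): Ibarra becomes $1,415,200.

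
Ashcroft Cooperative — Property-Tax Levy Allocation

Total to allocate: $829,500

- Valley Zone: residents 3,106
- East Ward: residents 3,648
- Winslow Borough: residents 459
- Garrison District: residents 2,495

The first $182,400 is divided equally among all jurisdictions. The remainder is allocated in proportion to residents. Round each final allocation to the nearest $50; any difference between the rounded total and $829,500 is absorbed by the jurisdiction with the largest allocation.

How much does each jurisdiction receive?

Valley Zone: $252,650 · East Ward: $288,750 · Winslow Borough: $76,200 · Garrison District: $211,900

Equal tier: $182,400 ÷ 4 = $45,600 apiece.
Remainder $647,100 by residents (total 9,708): Valley Zone 207,034.67 → $207,050; East Ward 243,162.42 → $243,150; Winslow Borough 30,595.27 → $30,600; Garrison District 166,307.63 → $166,300.
Totals: Valley Zone $45,600 + $207,050 = $252,650; East Ward $45,600 + $243,150 = $288,750; Winslow Borough $45,600 + $30,600 = $76,200; Garrison District $45,600 + $166,300 = $211,900.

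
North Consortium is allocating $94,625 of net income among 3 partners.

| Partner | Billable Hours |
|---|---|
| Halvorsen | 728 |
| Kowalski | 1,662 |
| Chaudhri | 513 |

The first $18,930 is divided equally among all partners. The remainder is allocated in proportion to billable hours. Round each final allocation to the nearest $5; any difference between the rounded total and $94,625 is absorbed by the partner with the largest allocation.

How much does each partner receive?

$18,930 shared equally gives $6,310 per partner.
Remainder $75,695 by billable hours (total 2,903): Halvorsen 18,982.42 → $18,980; Kowalski 43,336.23 → $43,335; Chaudhri 13,376.35 → $13,375.
Rounding difference +$5 on remainder applied to Kowalski.
Totals: Halvorsen $6,310 + $18,980 = $25,290; Kowalski $6,310 + $43,340 = $49,650; Chaudhri $6,310 + $13,375 = $19,685.

Halvorsen: $25,290; Kowalski: $49,650; Chaudhri: $19,685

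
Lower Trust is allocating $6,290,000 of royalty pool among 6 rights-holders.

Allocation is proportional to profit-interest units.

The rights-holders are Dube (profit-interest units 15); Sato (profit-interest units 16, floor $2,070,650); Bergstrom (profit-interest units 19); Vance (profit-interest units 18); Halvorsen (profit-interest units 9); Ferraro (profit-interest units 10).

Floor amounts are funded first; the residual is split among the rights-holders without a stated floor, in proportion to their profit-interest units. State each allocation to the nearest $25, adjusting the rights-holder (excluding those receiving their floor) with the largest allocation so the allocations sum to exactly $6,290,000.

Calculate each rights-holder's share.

Dube: $891,400 · Sato: $2,070,650 · Bergstrom: $1,129,125 · Vance: $1,069,700 · Halvorsen: $534,850 · Ferraro: $594,275

Fund the minimums — Sato $2,070,650. Residual $4,219,350.
Residual split over remaining profit-interest units 71: Dube 891,411.97 → $891,400; Bergstrom 1,129,121.83 → $1,129,125; Vance 1,069,694.37 → $1,069,700; Halvorsen 534,847.18 → $534,850; Ferraro 594,274.65 → $594,275.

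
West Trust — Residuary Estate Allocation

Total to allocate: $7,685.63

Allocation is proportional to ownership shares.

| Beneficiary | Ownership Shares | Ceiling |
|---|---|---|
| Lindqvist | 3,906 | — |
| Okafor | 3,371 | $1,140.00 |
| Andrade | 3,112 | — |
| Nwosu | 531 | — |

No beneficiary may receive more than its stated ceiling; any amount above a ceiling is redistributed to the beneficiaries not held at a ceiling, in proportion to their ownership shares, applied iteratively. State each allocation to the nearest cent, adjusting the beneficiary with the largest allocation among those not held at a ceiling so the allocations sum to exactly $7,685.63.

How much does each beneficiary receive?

Ownership shares total: 10,920.
Proportional shares (ignoring caps): Lindqvist 2,749.0907; Okafor 2,372.5512; Andrade 2,190.2638; Nwosu 373.7243.
Held at cap: Okafor ($1,140.00); balance $6,545.63 reallocated over remaining ownership shares 7,549.
Shares after redistribution: Lindqvist 3,386.8368 → $3,386.84; Andrade 2,698.3707 → $2,698.37; Nwosu 460.4225 → $460.42.

Lindqvist: $3,386.84; Okafor: $1,140.00; Andrade: $2,698.37; Nwosu: $460.42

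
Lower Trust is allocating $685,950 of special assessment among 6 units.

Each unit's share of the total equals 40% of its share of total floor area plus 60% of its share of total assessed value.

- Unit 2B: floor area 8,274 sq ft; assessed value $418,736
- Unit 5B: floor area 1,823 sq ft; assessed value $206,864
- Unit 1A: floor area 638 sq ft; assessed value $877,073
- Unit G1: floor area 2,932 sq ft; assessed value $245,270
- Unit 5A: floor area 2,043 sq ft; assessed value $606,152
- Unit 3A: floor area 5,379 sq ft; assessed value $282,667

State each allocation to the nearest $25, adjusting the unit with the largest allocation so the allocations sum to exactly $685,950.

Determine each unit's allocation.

Unit 2B: $173,025; Unit 5B: $56,000; Unit 1A: $145,200; Unit G1: $76,425; Unit 5A: $121,200; Unit 3A: $114,100

Floor area total 21,089; assessed value total 2,636,762.
Blended shares (40% floor area + 60% assessed value): Unit 2B 0.2522; Unit 5B 0.0816; Unit 1A 0.2117; Unit G1 0.1114; Unit 5A 0.1767; Unit 3A 0.1663.
Pro-rata amounts: Unit 2B 173,009.65; Unit 5B 56,007.51; Unit 1A 145,202.35; Unit G1 76,431.00; Unit 5A 121,194.37; Unit 3A 114,105.14.
Rounded to nearest $25: Unit 2B $173,000; Unit 5B $56,000; Unit 1A $145,200; Unit G1 $76,425; Unit 5A $121,200; Unit 3A $114,100. Sum = $685,925.
Difference $685,950 − $685,925 = +$25 applied to largest allocation (Unit 2B): Unit 2B becomes $173,025.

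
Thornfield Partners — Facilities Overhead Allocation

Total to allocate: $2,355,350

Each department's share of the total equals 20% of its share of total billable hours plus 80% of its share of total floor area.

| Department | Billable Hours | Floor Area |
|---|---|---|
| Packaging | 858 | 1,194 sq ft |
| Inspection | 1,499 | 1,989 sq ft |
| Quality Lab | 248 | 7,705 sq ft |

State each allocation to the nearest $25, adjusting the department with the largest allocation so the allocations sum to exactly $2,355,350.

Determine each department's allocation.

Billable hours total 2,605; floor area total 10,888.
Combined weights (20% billable hours + 80% floor area): Packaging 0.1536; Inspection 0.2612; Quality Lab 0.5852.
Proportional shares: Packaging 361,788.66; Inspection 615,285.52; Quality Lab 1,378,275.81.
After rounding ($25): Packaging $361,800; Inspection $615,275; Quality Lab $1,378,275. Sum = $2,355,350.
Rounded total matches; no reconciliation needed.

Packaging: $361,800 · Inspection: $615,275 · Quality Lab: $1,378,275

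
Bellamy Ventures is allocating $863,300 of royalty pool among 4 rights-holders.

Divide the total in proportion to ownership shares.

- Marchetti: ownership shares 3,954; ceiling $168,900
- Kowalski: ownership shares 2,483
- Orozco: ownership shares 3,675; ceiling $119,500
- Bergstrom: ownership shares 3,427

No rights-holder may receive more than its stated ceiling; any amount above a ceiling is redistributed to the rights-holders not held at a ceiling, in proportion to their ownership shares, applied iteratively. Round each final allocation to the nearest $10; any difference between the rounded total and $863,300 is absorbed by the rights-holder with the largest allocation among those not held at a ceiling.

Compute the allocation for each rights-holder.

Marchetti: $168,900 | Kowalski: $241,540 | Orozco: $119,500 | Bergstrom: $333,360

Combined ownership shares = 13,539.
Proportional shares (ignoring caps): Marchetti 252,122.62; Kowalski 158,325.87; Orozco 234,332.48; Bergstrom 218,519.03.
Cap binds for Marchetti ($168,900), Orozco ($119,500); residual $574,900 reallocated over remaining ownership shares 5,910.
Shares after redistribution: Kowalski 241,535.82 → $241,540; Bergstrom 333,364.18 → $333,360.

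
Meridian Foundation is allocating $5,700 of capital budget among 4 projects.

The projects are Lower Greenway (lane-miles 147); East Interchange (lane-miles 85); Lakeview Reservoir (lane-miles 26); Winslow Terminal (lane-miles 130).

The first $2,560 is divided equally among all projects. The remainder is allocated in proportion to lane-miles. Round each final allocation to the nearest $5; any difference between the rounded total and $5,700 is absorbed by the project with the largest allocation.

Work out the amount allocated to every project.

Lower Greenway: $1,830 | East Interchange: $1,330 | Lakeview Reservoir: $850 | Winslow Terminal: $1,690

First tranche $2,560 split equally: $640 each.
Remainder $3,140 by lane-miles (total 388): Lower Greenway 1,189.64 → $1,190; East Interchange 687.89 → $690; Lakeview Reservoir 210.41 → $210; Winslow Terminal 1,052.06 → $1,050.
Totals: Lower Greenway $640 + $1,190 = $1,830; East Interchange $640 + $690 = $1,330; Lakeview Reservoir $640 + $210 = $850; Winslow Terminal $640 + $1,050 = $1,690.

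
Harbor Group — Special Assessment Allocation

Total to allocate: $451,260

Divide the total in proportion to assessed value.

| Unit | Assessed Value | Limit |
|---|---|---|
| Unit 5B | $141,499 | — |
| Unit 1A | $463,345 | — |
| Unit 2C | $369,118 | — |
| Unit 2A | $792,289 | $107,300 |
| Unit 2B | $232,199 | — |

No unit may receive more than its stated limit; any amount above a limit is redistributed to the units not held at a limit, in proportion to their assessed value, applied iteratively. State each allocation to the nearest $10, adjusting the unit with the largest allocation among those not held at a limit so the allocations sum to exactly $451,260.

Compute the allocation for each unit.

Assessed value total: 1,998,450.
Unconstrained shares: Unit 5B 31,951.18; Unit 1A 104,625.62; Unit 2C 83,348.69; Unit 2A 178,902.82; Unit 2B 52,431.69.
Cap binds for Unit 2A ($107,300); balance $343,960 reallocated over remaining assessed value 1,206,161.
Shares after redistribution: Unit 5B 40,351.16 → $40,350; Unit 1A 132,131.74 → $132,130; Unit 2C 105,261.09 → $105,260; Unit 2B 66,216.01 → $66,220.

Unit 5B: $40,350; Unit 1A: $132,130; Unit 2C: $105,260; Unit 2A: $107,300; Unit 2B: $66,220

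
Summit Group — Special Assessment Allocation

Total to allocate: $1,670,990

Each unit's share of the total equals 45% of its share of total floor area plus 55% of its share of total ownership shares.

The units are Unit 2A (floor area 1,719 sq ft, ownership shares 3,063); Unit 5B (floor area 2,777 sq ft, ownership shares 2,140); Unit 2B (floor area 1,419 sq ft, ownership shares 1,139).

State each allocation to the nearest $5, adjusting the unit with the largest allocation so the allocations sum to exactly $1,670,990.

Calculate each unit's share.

Unit 2A: $662,400 | Unit 5B: $663,140 | Unit 2B: $345,450

Floor area total 5,915; ownership shares total 6,342.
Composite weights (45% floor area + 55% ownership shares): Unit 2A 0.3964; Unit 5B 0.3969; Unit 2B 0.2067.
Pro-rata amounts: Unit 2A 662,399.74; Unit 5B 663,142.58; Unit 2B 345,447.68.
At nearest $5: Unit 2A $662,400; Unit 5B $663,145; Unit 2B $345,450. Sum = $1,670,995.
Difference $1,670,990 − $1,670,995 = −$5 applied to largest allocation (Unit 5B): Unit 5B becomes $663,140.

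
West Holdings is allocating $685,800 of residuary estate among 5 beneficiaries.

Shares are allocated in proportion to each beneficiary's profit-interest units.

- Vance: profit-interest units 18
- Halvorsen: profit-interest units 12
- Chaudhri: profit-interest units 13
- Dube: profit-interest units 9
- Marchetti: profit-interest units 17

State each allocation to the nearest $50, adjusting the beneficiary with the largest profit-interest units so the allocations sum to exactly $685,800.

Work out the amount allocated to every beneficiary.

Total profit-interest units = 18 + 12 + 13 + 9 + 17 = 69.
Raw shares: Vance 178,904.35; Halvorsen 119,269.57; Chaudhri 129,208.70; Dube 89,452.17; Marchetti 168,965.22.
At nearest $50: Vance $178,900; Halvorsen $119,250; Chaudhri $129,200; Dube $89,450; Marchetti $168,950. Sum = $685,750.
Difference $685,800 − $685,750 = +$50 applied to largest profit-interest units (Vance): Vance becomes $178,950.

Vance: $178,950 · Halvorsen: $119,250 · Chaudhri: $129,200 · Dube: $89,450 · Marchetti: $168,950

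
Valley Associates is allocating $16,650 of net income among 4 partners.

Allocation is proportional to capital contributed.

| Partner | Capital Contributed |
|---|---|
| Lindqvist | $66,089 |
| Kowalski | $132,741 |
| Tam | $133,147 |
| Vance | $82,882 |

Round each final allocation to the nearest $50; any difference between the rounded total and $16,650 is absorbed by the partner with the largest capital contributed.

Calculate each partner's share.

Lindqvist: $2,650 · Kowalski: $5,350 · Tam: $5,300 · Vance: $3,350

Sum of capital contributed: 414,859.
Unrounded shares: Lindqvist 66,089/414,859 × $16,650 = 2,652.42; Kowalski 132,741/414,859 × $16,650 = 5,327.44; Tam 133,147/414,859 × $16,650 = 5,343.74; Vance 82,882/414,859 × $16,650 = 3,326.40.
After rounding ($50): Lindqvist $2,650; Kowalski $5,350; Tam $5,350; Vance $3,350. Sum = $16,700.
Difference $16,650 − $16,700 = −$50 applied to largest capital contributed (Tam): Tam becomes $5,300.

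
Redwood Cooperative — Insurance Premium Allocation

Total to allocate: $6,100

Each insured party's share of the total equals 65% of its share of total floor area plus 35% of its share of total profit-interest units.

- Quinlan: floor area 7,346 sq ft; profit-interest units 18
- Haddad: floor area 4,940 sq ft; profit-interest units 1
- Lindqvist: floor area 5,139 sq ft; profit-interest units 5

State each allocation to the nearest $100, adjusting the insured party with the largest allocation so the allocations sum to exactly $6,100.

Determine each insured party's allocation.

Totals — floor area 17,425, profit-interest units 24.
Blended shares (65% floor area + 35% profit-interest units): Quinlan 0.5365; Haddad 0.1989; Lindqvist 0.2646.
Pro-rata amounts: Quinlan 3,272.81; Haddad 1,213.04; Lindqvist 1,614.15.
Rounded to nearest $100: Quinlan $3,300; Haddad $1,200; Lindqvist $1,600. Sum = $6,100.
No rounding difference to absorb.

Quinlan: $3,300; Haddad: $1,200; Lindqvist: $1,600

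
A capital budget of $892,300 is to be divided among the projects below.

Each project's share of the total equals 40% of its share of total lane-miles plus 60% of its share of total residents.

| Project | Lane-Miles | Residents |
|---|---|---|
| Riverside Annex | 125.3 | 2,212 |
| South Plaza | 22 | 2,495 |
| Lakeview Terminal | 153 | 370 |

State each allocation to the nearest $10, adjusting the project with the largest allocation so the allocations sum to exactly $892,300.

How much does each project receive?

Riverside Annex: $382,190; South Plaza: $289,250; Lakeview Terminal: $220,860

Totals — lane-miles 300.3, residents 5,077.
Composite weights (40% lane-miles + 60% residents): Riverside Annex 0.4283; South Plaza 0.3242; Lakeview Terminal 0.2475.
Unrounded shares: Riverside Annex 382,184.57; South Plaza 289,250.82; Lakeview Terminal 220,864.61.
After rounding ($10): Riverside Annex $382,180; South Plaza $289,250; Lakeview Terminal $220,860. Sum = $892,290.
Difference $892,300 − $892,290 = +$10 applied to largest allocation (Riverside Annex): Riverside Annex becomes $382,190.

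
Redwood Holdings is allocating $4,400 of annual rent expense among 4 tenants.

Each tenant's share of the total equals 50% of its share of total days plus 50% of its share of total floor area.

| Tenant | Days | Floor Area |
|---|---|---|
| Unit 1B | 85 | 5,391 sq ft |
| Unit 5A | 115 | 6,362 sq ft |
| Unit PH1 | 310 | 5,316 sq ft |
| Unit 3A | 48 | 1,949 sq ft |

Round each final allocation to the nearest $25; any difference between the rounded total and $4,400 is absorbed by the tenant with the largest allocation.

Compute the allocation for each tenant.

Unit 1B: $950 · Unit 5A: $1,200 · Unit PH1: $1,825 · Unit 3A: $425

Days total 558; floor area total 19,018.
Blended shares (50% days + 50% floor area): Unit 1B 0.2179; Unit 5A 0.2703; Unit PH1 0.4175; Unit 3A 0.0943.
Raw shares: Unit 1B 958.76; Unit 5A 1,189.36; Unit PH1 1,837.18; Unit 3A 414.71.
At nearest $25: Unit 1B $950; Unit 5A $1,200; Unit PH1 $1,825; Unit 3A $425. Sum = $4,400.
Sum already equals the total — no adjustment.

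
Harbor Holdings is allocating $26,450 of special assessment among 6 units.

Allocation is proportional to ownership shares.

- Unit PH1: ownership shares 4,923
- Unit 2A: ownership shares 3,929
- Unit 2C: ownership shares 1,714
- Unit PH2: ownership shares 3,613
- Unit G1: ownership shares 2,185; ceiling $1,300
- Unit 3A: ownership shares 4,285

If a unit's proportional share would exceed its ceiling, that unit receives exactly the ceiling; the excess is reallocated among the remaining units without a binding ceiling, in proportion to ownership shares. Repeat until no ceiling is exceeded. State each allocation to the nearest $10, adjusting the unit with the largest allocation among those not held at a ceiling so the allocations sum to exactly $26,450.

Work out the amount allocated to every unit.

Unit PH1: $6,710 · Unit 2A: $5,350 · Unit 2C: $2,330 · Unit PH2: $4,920 · Unit G1: $1,300 · Unit 3A: $5,840

Total ownership shares = 20,649.
Unconstrained shares: Unit PH1 6,306.04; Unit 2A 5,032.79; Unit 2C 2,195.52; Unit PH2 4,628.01; Unit G1 2,798.84; Unit 3A 5,488.80.
Held at cap: Unit G1 ($1,300); residual $25,150 reallocated over remaining ownership shares 18,464.
Shares after redistribution: Unit PH1 6,705.67 → $6,710; Unit 2A 5,351.73 → $5,350; Unit 2C 2,334.66 → $2,330; Unit PH2 4,921.30 → $4,920; Unit 3A 5,836.64 → $5,840.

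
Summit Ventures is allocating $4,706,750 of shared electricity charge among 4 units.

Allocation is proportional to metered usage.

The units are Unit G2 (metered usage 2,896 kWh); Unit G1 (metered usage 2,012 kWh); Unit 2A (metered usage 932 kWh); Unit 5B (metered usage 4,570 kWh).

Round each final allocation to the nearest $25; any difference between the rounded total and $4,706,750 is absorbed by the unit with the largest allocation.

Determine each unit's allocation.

Unit G2: $1,309,400; Unit G1: $909,700; Unit 2A: $421,400; Unit 5B: $2,066,250

Metered usage total: 10,410.
Proportional shares: Unit G2 2,896/10,410 × $4,706,750 = 1,309,389.82; Unit G1 2,012/10,410 × $4,706,750 = 909,700.38; Unit 2A 932/10,410 × $4,706,750 = 421,392.03; Unit 5B 4,570/10,410 × $4,706,750 = 2,066,267.77.
Rounded to nearest $25: Unit G2 $1,309,400; Unit G1 $909,700; Unit 2A $421,400; Unit 5B $2,066,275. Sum = $4,706,775.
Difference $4,706,750 − $4,706,775 = −$25 applied to largest allocation (Unit 5B): Unit 5B becomes $2,066,250.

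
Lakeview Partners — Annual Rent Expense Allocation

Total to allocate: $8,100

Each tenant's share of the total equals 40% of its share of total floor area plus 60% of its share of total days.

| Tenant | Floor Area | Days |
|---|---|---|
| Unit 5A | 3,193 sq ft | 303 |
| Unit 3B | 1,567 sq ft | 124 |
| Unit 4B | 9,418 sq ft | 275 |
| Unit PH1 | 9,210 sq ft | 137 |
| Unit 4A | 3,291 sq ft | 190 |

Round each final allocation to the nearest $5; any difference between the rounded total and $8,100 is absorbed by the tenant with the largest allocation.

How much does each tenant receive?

Totals — floor area 26,679, days 1,029.
Composite weights (40% floor area + 60% days): Unit 5A 0.2245; Unit 3B 0.0958; Unit 4B 0.3016; Unit PH1 0.2180; Unit 4A 0.1601.
Pro-rata amounts: Unit 5A 1,818.85; Unit 3B 775.96; Unit 4B 2,442.59; Unit PH1 1,765.55; Unit 4A 1,297.05.
At nearest $5: Unit 5A $1,820; Unit 3B $775; Unit 4B $2,445; Unit PH1 $1,765; Unit 4A $1,295. Sum = $8,100.
Rounded total matches; no reconciliation needed.

Unit 5A: $1,820; Unit 3B: $775; Unit 4B: $2,445; Unit PH1: $1,765; Unit 4A: $1,295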